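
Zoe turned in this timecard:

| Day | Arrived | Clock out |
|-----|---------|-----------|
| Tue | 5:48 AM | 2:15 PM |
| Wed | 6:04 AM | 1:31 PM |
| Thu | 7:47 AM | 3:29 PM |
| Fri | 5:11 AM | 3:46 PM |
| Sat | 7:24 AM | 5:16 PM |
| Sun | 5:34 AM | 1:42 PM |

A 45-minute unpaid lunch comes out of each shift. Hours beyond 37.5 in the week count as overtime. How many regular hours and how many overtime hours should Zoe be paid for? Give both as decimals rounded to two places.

Tue: 5:48 AM–2:15 PM = 8 h 27 min; less 45 min break → 7 h 42 min
Wed: 6:04 AM–1:31 PM = 7 h 27 min; less 45 min break → 6 h 42 min
Thu: 7:47 AM–3:29 PM = 7 h 42 min; less 45 min break → 6 h 57 min
Fri: 5:11 AM–3:46 PM = 10 h 35 min; less 45 min break → 9 h 50 min
Sat: 7:24 AM–5:16 PM = 9 h 52 min; less 45 min break → 9 h 7 min
Sun: 5:34 AM–1:42 PM = 8 h 8 min; less 45 min break → 7 h 23 min
Total worked: 47 h 41 min = 47.68 h.
Threshold 37.5 h → overtime 10 h 11 min, regular 37 h 30 min.

Regular 37.50 hours, overtime 10.18 hours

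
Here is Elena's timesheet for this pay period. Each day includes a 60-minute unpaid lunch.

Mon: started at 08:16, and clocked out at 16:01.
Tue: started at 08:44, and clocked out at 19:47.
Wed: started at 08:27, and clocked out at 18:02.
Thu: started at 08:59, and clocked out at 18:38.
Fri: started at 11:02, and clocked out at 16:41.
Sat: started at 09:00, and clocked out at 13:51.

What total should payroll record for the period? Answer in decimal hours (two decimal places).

42.53 hours

Mon: 08:16–16:01 = 7 h 45 min; less 60 min break → 6 h 45 min
Tue: 08:44–19:47 = 11 h 3 min; less 60 min break → 10 h 3 min
Wed: 08:27–18:02 = 9 h 35 min; less 60 min break → 8 h 35 min
Thu: 08:59–18:38 = 9 h 39 min; less 60 min break → 8 h 39 min
Fri: 11:02–16:41 = 5 h 39 min; less 60 min break → 4 h 39 min
Sat: 09:00–13:51 = 4 h 51 min; less 60 min break → 3 h 51 min
Total: 6 h 45 min + 10 h 3 min + 8 h 35 min + 8 h 39 min + 4 h 39 min + 3 h 51 min = 42 h 32 min.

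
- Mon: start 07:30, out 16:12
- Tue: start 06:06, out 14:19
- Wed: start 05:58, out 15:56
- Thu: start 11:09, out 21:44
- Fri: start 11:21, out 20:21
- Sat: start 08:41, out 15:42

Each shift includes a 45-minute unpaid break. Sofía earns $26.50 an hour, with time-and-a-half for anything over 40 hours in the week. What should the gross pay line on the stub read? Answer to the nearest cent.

$1417.09

Mon: 07:30–16:12 = 8 h 42 min; less 45 min break → 7 h 57 min
Tue: 06:06–14:19 = 8 h 13 min; less 45 min break → 7 h 28 min
Wed: 05:58–15:56 = 9 h 58 min; less 45 min break → 9 h 13 min
Thu: 11:09–21:44 = 10 h 35 min; less 45 min break → 9 h 50 min
Fri: 11:21–20:21 = 9 h 0 min; less 45 min break → 8 h 15 min
Sat: 08:41–15:42 = 7 h 1 min; less 45 min break → 6 h 16 min
Total worked: 48 h 59 min = 2939 min.
Regular 40 h 0 min = 2400 min at $26.50/h; overtime 8 h 59 min = 539 min at $39.75/h.
Pay = (2400 × $26.50 + 539 × $39.75) ÷ 60 = $1417.09.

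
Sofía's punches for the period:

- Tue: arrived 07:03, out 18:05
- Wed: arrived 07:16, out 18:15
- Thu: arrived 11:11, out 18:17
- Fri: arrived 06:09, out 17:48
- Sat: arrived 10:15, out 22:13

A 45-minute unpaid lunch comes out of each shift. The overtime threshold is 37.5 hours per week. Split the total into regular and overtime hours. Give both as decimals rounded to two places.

Regular 37.50 hours, overtime 11.48 hours

Tue: 07:03–18:05 = 11 h 2 min; less 45 min break → 10 h 17 min
Wed: 07:16–18:15 = 10 h 59 min; less 45 min break → 10 h 14 min
Thu: 11:11–18:17 = 7 h 6 min; less 45 min break → 6 h 21 min
Fri: 06:09–17:48 = 11 h 39 min; less 45 min break → 10 h 54 min
Sat: 10:15–22:13 = 11 h 58 min; less 45 min break → 11 h 13 min
Total worked: 48 h 59 min = 48.98 h.
Threshold 37.5 h → overtime 11 h 29 min, regular 37 h 30 min.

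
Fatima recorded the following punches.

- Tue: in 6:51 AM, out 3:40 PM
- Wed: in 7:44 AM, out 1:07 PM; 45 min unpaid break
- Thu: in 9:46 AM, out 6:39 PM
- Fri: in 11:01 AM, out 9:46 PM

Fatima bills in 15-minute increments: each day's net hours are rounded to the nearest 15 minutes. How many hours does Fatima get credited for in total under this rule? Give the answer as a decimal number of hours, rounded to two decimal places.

33.25 hours

Tue: 6:51 AM–3:40 PM = 8 h 49 min → rounds to 8 h 45 min
Wed: 7:44 AM–1:07 PM = 5 h 23 min − 45 min = 4 h 38 min → rounds to 4 h 45 min
Thu: 9:46 AM–6:39 PM = 8 h 53 min → rounds to 9 h 0 min
Fri: 11:01 AM–9:46 PM = 10 h 45 min → rounds to 10 h 45 min
Total credited: 33 h 15 min.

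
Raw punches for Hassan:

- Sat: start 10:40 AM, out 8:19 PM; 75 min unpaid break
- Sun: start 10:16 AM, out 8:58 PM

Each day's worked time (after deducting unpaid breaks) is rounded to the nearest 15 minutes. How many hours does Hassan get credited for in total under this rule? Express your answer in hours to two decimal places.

Sat: 10:40 AM–8:19 PM = 9 h 39 min − 75 min = 8 h 24 min → rounds to 8 h 30 min
Sun: 10:16 AM–8:58 PM = 10 h 42 min → rounds to 10 h 45 min
Total credited: 19 h 15 min.

19.25 hours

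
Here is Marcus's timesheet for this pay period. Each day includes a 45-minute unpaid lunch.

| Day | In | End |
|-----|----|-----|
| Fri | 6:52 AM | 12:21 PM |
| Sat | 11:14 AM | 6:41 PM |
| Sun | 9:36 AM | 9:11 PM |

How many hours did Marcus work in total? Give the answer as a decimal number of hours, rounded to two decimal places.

Fri: 6:52 AM–12:21 PM = 5 h 29 min; less 45 min break → 4 h 44 min
Sat: 11:14 AM–6:41 PM = 7 h 27 min; less 45 min break → 6 h 42 min
Sun: 9:36 AM–9:11 PM = 11 h 35 min; less 45 min break → 10 h 50 min
Total: 4 h 44 min + 6 h 42 min + 10 h 50 min = 22 h 16 min.

22.27 hours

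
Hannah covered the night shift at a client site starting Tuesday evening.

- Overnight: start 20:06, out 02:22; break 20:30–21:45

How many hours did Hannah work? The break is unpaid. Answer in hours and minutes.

Overnight: 20:06 → midnight = 3 h 54 min; midnight → 02:22 = 2 h 22 min; span 6 h 16 min; less 75 min break → 5 h 1 min

5 h 1 min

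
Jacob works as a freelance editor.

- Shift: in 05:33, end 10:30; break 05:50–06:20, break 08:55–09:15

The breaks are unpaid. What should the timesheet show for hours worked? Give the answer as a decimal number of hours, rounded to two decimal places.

Shift: 05:33–10:30 = 4 h 57 min; less 50 min break → 4 h 7 min

4.12 hours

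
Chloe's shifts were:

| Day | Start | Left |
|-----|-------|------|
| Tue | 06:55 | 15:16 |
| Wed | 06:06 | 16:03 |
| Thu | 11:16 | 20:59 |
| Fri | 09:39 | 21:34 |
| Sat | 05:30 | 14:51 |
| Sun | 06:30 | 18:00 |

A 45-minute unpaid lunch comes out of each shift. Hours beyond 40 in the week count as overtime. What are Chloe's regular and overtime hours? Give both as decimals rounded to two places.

Tue: 06:55–15:16 = 8 h 21 min; less 45 min break → 7 h 36 min
Wed: 06:06–16:03 = 9 h 57 min; less 45 min break → 9 h 12 min
Thu: 11:16–20:59 = 9 h 43 min; less 45 min break → 8 h 58 min
Fri: 09:39–21:34 = 11 h 55 min; less 45 min break → 11 h 10 min
Sat: 05:30–14:51 = 9 h 21 min; less 45 min break → 8 h 36 min
Sun: 06:30–18:00 = 11 h 30 min; less 45 min break → 10 h 45 min
Total worked: 56 h 17 min = 56.28 h.
Threshold 40 h → overtime 16 h 17 min, regular 40 h 0 min.

Regular 40.00 hours, overtime 16.28 hours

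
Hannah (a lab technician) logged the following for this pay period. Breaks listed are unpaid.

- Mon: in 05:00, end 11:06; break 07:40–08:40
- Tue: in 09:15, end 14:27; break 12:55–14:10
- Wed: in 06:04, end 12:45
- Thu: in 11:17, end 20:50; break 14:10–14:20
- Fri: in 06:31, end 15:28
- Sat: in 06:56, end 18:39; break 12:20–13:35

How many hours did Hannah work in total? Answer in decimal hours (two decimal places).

Mon: 05:00–11:06 = 6 h 6 min; less 60 min break → 5 h 6 min
Tue: 09:15–14:27 = 5 h 12 min; less 75 min break → 3 h 57 min
Wed: 06:04–12:45 = 6 h 41 min
Thu: 11:17–20:50 = 9 h 33 min; less 10 min break → 9 h 23 min
Fri: 06:31–15:28 = 8 h 57 min
Sat: 06:56–18:39 = 11 h 43 min; less 75 min break → 10 h 28 min
Total: 5 h 6 min + 3 h 57 min + 6 h 41 min + 9 h 23 min + 8 h 57 min + 10 h 28 min = 44 h 32 min.

44.53 hours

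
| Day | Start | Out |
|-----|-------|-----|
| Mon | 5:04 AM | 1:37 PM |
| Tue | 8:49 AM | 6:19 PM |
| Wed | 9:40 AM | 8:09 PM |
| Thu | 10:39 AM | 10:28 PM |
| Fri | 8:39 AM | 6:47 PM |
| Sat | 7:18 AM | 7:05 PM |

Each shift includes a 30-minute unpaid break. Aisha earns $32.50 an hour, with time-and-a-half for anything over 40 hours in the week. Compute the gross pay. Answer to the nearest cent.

$2239.25

Mon: 5:04 AM–1:37 PM = 8 h 33 min; less 30 min break → 8 h 3 min
Tue: 8:49 AM–6:19 PM = 9 h 30 min; less 30 min break → 9 h 0 min
Wed: 9:40 AM–8:09 PM = 10 h 29 min; less 30 min break → 9 h 59 min
Thu: 10:39 AM–10:28 PM = 11 h 49 min; less 30 min break → 11 h 19 min
Fri: 8:39 AM–6:47 PM = 10 h 8 min; less 30 min break → 9 h 38 min
Sat: 7:18 AM–7:05 PM = 11 h 47 min; less 30 min break → 11 h 17 min
Total worked: 59 h 16 min = 3556 min.
Regular 40 h 0 min = 2400 min at $32.50/h; overtime 19 h 16 min = 1156 min at $48.75/h.
Pay = (2400 × $32.50 + 1156 × $48.75) ÷ 60 = $2239.25.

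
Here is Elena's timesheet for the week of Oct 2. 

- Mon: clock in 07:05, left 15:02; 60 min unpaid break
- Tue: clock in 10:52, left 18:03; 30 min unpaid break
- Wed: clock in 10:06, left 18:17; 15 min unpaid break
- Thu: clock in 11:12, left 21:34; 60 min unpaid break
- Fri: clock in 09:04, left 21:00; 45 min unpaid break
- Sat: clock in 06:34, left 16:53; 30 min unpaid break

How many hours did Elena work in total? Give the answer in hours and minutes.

Mon: 07:05–15:02 = 7 h 57 min; less 60 min break → 6 h 57 min
Tue: 10:52–18:03 = 7 h 11 min; less 30 min break → 6 h 41 min
Wed: 10:06–18:17 = 8 h 11 min; less 15 min break → 7 h 56 min
Thu: 11:12–21:34 = 10 h 22 min; less 60 min break → 9 h 22 min
Fri: 09:04–21:00 = 11 h 56 min; less 45 min break → 11 h 11 min
Sat: 06:34–16:53 = 10 h 19 min; less 30 min break → 9 h 49 min
Total: 6 h 57 min + 6 h 41 min + 7 h 56 min + 9 h 22 min + 11 h 11 min + 9 h 49 min = 51 h 56 min.

51 h 56 min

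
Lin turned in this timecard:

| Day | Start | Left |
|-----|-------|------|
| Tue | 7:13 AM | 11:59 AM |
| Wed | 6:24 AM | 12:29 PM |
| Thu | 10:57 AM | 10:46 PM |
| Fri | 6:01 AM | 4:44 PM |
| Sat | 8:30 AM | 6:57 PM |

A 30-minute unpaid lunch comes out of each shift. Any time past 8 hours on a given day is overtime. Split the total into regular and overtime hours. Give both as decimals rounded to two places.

Regular 33.85 hours, overtime 7.48 hours

Tue: 7:13 AM–11:59 AM = 4 h 46 min; less 30 min break → 4 h 16 min
Wed: 6:24 AM–12:29 PM = 6 h 5 min; less 30 min break → 5 h 35 min
Thu: 10:57 AM–10:46 PM = 11 h 49 min; less 30 min break → 11 h 19 min
Fri: 6:01 AM–4:44 PM = 10 h 43 min; less 30 min break → 10 h 13 min
Sat: 8:30 AM–6:57 PM = 10 h 27 min; less 30 min break → 9 h 57 min
Tue reg 4 h 16 min / OT 0 h 0 min; Wed reg 5 h 35 min / OT 0 h 0 min; Thu reg 8 h 0 min / OT 3 h 19 min; Fri reg 8 h 0 min / OT 2 h 13 min; Sat reg 8 h 0 min / OT 1 h 57 min.
Totals: regular 33 h 51 min, overtime 7 h 29 min.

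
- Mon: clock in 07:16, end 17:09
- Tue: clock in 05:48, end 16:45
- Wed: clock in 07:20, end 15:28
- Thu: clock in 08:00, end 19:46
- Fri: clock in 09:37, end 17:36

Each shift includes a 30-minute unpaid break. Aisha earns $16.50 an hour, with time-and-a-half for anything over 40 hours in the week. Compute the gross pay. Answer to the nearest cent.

Mon: 07:16–17:09 = 9 h 53 min; less 30 min break → 9 h 23 min
Tue: 05:48–16:45 = 10 h 57 min; less 30 min break → 10 h 27 min
Wed: 07:20–15:28 = 8 h 8 min; less 30 min break → 7 h 38 min
Thu: 08:00–19:46 = 11 h 46 min; less 30 min break → 11 h 16 min
Fri: 09:37–17:36 = 7 h 59 min; less 30 min break → 7 h 29 min
Total worked: 46 h 13 min = 2773 min.
Regular 40 h 0 min = 2400 min at $16.50/h; overtime 6 h 13 min = 373 min at $24.75/h.
Pay = (2400 × $16.50 + 373 × $24.75) ÷ 60 = $813.86.

$813.86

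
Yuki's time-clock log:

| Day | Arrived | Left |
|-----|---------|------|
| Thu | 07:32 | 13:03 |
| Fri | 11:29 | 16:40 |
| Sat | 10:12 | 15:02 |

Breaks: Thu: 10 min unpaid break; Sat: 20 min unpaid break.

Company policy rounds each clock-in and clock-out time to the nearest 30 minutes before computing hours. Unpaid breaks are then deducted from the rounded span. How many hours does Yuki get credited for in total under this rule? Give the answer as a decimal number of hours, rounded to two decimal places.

15.00 hours

Thu: in 07:32→07:30, out 13:03→13:00; 5 h 30 min − 10 min = 5 h 20 min
Fri: in 11:29→11:30, out 16:40→16:30; 5 h 0 min
Sat: in 10:12→10:00, out 15:02→15:00; 5 h 0 min − 20 min = 4 h 40 min
Total credited: 15 h 0 min.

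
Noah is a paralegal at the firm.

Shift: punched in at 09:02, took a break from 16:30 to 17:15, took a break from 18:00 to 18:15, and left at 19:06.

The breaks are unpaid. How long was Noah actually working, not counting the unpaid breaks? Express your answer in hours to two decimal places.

Shift: 09:02–19:06 = 10 h 4 min; less 60 min break → 9 h 4 min

9.07 hours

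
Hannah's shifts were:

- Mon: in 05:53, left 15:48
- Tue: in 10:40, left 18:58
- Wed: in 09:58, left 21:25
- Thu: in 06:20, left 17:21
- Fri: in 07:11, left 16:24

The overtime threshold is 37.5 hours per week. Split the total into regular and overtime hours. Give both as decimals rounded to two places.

Mon: 05:53–15:48 = 9 h 55 min
Tue: 10:40–18:58 = 8 h 18 min
Wed: 09:58–21:25 = 11 h 27 min
Thu: 06:20–17:21 = 11 h 1 min
Fri: 07:11–16:24 = 9 h 13 min
Total worked: 49 h 54 min = 49.90 h.
Threshold 37.5 h → overtime 12 h 24 min, regular 37 h 30 min.

Regular 37.50 hours, overtime 12.40 hours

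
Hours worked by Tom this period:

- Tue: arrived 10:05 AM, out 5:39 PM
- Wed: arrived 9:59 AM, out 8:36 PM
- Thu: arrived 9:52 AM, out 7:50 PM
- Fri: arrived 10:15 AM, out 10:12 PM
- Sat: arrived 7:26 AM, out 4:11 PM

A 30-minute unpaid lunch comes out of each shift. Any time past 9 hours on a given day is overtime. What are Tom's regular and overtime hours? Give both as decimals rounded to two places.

Tue: 10:05 AM–5:39 PM = 7 h 34 min; less 30 min break → 7 h 4 min
Wed: 9:59 AM–8:36 PM = 10 h 37 min; less 30 min break → 10 h 7 min
Thu: 9:52 AM–7:50 PM = 9 h 58 min; less 30 min break → 9 h 28 min
Fri: 10:15 AM–10:12 PM = 11 h 57 min; less 30 min break → 11 h 27 min
Sat: 7:26 AM–4:11 PM = 8 h 45 min; less 30 min break → 8 h 15 min
Tue reg 7 h 4 min / OT 0 h 0 min; Wed reg 9 h 0 min / OT 1 h 7 min; Thu reg 9 h 0 min / OT 0 h 28 min; Fri reg 9 h 0 min / OT 2 h 27 min; Sat reg 8 h 15 min / OT 0 h 0 min.
Totals: regular 42 h 19 min, overtime 4 h 2 min.

Regular 42.32 hours, overtime 4.03 hours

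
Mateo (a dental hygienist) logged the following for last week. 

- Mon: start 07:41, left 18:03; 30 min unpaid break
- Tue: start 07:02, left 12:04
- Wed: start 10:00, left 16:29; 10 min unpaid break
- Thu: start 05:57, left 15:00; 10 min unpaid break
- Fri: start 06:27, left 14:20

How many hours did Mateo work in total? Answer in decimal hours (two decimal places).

Mon: 07:41–18:03 = 10 h 22 min; less 30 min break → 9 h 52 min
Tue: 07:02–12:04 = 5 h 2 min
Wed: 10:00–16:29 = 6 h 29 min; less 10 min break → 6 h 19 min
Thu: 05:57–15:00 = 9 h 3 min; less 10 min break → 8 h 53 min
Fri: 06:27–14:20 = 7 h 53 min
Total: 9 h 52 min + 5 h 2 min + 6 h 19 min + 8 h 53 min + 7 h 53 min = 37 h 59 min.

37.98 hours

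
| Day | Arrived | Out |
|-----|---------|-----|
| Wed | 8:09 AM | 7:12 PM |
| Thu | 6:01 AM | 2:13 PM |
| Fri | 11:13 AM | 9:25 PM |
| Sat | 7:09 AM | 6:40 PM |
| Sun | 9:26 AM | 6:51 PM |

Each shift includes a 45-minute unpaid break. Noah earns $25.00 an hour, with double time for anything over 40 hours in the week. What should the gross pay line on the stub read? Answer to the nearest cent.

$1331.67

Wed: 8:09 AM–7:12 PM = 11 h 3 min; less 45 min break → 10 h 18 min
Thu: 6:01 AM–2:13 PM = 8 h 12 min; less 45 min break → 7 h 27 min
Fri: 11:13 AM–9:25 PM = 10 h 12 min; less 45 min break → 9 h 27 min
Sat: 7:09 AM–6:40 PM = 11 h 31 min; less 45 min break → 10 h 46 min
Sun: 9:26 AM–6:51 PM = 9 h 25 min; less 45 min break → 8 h 40 min
Total worked: 46 h 38 min = 2798 min.
Regular 40 h 0 min = 2400 min at $25.00/h; overtime 6 h 38 min = 398 min at $50.00/h.
Pay = (2400 × $25.00 + 398 × $50.00) ÷ 60 = $1331.67.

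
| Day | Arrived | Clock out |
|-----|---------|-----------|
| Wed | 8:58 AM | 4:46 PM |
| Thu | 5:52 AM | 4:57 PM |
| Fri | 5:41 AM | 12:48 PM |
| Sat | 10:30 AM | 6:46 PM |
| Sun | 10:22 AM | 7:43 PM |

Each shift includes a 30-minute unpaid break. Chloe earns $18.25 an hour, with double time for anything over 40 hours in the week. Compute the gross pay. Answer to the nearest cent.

$770.76

Wed: 8:58 AM–4:46 PM = 7 h 48 min; less 30 min break → 7 h 18 min
Thu: 5:52 AM–4:57 PM = 11 h 5 min; less 30 min break → 10 h 35 min
Fri: 5:41 AM–12:48 PM = 7 h 7 min; less 30 min break → 6 h 37 min
Sat: 10:30 AM–6:46 PM = 8 h 16 min; less 30 min break → 7 h 46 min
Sun: 10:22 AM–7:43 PM = 9 h 21 min; less 30 min break → 8 h 51 min
Total worked: 41 h 7 min = 2467 min.
Regular 40 h 0 min = 2400 min at $18.25/h; overtime 1 h 7 min = 67 min at $36.50/h.
Pay = (2400 × $18.25 + 67 × $36.50) ÷ 60 = $770.76.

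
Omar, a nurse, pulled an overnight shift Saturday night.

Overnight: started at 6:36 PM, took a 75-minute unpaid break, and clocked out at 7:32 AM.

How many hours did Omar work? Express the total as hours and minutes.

11 h 41 min

Overnight: 6:36 PM → midnight = 5 h 24 min; midnight → 7:32 AM = 7 h 32 min; span 12 h 56 min; less 75 min break → 11 h 41 min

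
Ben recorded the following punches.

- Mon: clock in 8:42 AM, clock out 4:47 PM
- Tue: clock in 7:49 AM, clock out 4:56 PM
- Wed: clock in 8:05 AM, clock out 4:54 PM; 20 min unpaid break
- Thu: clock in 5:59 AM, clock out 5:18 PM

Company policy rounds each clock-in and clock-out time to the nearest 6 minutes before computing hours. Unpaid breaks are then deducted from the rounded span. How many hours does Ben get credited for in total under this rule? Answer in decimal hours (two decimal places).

Mon: in 8:42 AM→8:42 AM, out 4:47 PM→4:48 PM; 8 h 6 min
Tue: in 7:49 AM→7:48 AM, out 4:56 PM→4:54 PM; 9 h 6 min
Wed: in 8:05 AM→8:06 AM, out 4:54 PM→4:54 PM; 8 h 48 min − 20 min = 8 h 28 min
Thu: in 5:59 AM→6:00 AM, out 5:18 PM→5:18 PM; 11 h 18 min
Total credited: 36 h 58 min.

36.97 hours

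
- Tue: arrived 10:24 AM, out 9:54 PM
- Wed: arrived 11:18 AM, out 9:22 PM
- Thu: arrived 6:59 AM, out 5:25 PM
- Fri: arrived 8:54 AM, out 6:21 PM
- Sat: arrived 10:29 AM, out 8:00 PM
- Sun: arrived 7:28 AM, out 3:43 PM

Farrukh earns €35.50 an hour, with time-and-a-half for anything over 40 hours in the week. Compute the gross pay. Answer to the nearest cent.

€2443.29

Tue: 10:24 AM–9:54 PM = 11 h 30 min
Wed: 11:18 AM–9:22 PM = 10 h 4 min
Thu: 6:59 AM–5:25 PM = 10 h 26 min
Fri: 8:54 AM–6:21 PM = 9 h 27 min
Sat: 10:29 AM–8:00 PM = 9 h 31 min
Sun: 7:28 AM–3:43 PM = 8 h 15 min
Total worked: 59 h 13 min = 3553 min.
Regular 40 h 0 min = 2400 min at €35.50/h; overtime 19 h 13 min = 1153 min at €53.25/h.
Pay = (2400 × €35.50 + 1153 × €53.25) ÷ 60 = €2443.29.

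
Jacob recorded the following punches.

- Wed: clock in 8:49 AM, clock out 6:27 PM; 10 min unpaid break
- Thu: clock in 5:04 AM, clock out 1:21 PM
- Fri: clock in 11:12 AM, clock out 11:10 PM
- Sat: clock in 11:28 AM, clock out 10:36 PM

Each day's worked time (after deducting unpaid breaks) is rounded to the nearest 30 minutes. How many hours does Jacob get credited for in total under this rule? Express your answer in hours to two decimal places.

41.00 hours

Wed: 8:49 AM–6:27 PM = 9 h 38 min − 10 min = 9 h 28 min → rounds to 9 h 30 min
Thu: 5:04 AM–1:21 PM = 8 h 17 min → rounds to 8 h 30 min
Fri: 11:12 AM–11:10 PM = 11 h 58 min → rounds to 12 h 0 min
Sat: 11:28 AM–10:36 PM = 11 h 8 min → rounds to 11 h 0 min
Total credited: 41 h 0 min.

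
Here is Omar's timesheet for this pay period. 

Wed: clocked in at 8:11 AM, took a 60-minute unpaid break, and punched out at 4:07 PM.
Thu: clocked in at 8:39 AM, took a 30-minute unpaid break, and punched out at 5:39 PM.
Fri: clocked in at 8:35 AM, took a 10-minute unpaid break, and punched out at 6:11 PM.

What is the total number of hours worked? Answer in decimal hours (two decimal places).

Wed: 8:11 AM–4:07 PM = 7 h 56 min; less 60 min break → 6 h 56 min
Thu: 8:39 AM–5:39 PM = 9 h 0 min; less 30 min break → 8 h 30 min
Fri: 8:35 AM–6:11 PM = 9 h 36 min; less 10 min break → 9 h 26 min
Total: 6 h 56 min + 8 h 30 min + 9 h 26 min = 24 h 52 min.

24.87 hours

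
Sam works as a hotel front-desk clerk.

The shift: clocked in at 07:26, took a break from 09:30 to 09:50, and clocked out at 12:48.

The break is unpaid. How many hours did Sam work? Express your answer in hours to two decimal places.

The shift: 07:26–12:48 = 5 h 22 min; less 20 min break → 5 h 2 min

5.03 hours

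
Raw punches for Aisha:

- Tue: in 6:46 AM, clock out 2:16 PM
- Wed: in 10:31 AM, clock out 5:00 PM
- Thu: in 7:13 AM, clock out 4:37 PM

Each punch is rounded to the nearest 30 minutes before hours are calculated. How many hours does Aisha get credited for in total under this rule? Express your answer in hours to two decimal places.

Tue: in 6:46 AM→7:00 AM, out 2:16 PM→2:30 PM; 7 h 30 min
Wed: in 10:31 AM→10:30 AM, out 5:00 PM→5:00 PM; 6 h 30 min
Thu: in 7:13 AM→7:00 AM, out 4:37 PM→4:30 PM; 9 h 30 min
Total credited: 23 h 30 min.

23.50 hours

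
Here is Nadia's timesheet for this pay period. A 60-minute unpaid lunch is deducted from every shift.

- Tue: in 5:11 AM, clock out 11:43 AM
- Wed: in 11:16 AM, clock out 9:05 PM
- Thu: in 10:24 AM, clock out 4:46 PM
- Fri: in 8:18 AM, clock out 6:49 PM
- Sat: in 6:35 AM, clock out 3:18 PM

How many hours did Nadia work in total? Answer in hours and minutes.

Tue: 5:11 AM–11:43 AM = 6 h 32 min; less 60 min break → 5 h 32 min
Wed: 11:16 AM–9:05 PM = 9 h 49 min; less 60 min break → 8 h 49 min
Thu: 10:24 AM–4:46 PM = 6 h 22 min; less 60 min break → 5 h 22 min
Fri: 8:18 AM–6:49 PM = 10 h 31 min; less 60 min break → 9 h 31 min
Sat: 6:35 AM–3:18 PM = 8 h 43 min; less 60 min break → 7 h 43 min
Total: 5 h 32 min + 8 h 49 min + 5 h 22 min + 9 h 31 min + 7 h 43 min = 36 h 57 min.

36 h 57 min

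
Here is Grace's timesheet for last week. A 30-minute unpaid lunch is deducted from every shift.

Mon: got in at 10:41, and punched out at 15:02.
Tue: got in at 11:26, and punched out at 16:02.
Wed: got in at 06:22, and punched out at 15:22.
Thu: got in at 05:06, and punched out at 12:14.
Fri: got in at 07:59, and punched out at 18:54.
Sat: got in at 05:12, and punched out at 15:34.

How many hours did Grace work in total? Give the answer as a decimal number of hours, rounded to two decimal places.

43.37 hours

Mon: 10:41–15:02 = 4 h 21 min; less 30 min break → 3 h 51 min
Tue: 11:26–16:02 = 4 h 36 min; less 30 min break → 4 h 6 min
Wed: 06:22–15:22 = 9 h 0 min; less 30 min break → 8 h 30 min
Thu: 05:06–12:14 = 7 h 8 min; less 30 min break → 6 h 38 min
Fri: 07:59–18:54 = 10 h 55 min; less 30 min break → 10 h 25 min
Sat: 05:12–15:34 = 10 h 22 min; less 30 min break → 9 h 52 min
Total: 3 h 51 min + 4 h 6 min + 8 h 30 min + 6 h 38 min + 10 h 25 min + 9 h 52 min = 43 h 22 min.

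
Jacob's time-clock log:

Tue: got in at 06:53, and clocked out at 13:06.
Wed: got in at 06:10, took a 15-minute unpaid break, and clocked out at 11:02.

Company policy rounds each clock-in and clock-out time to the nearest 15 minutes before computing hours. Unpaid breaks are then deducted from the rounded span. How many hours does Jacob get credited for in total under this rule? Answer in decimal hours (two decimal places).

10.50 hours

Tue: in 06:53→07:00, out 13:06→13:00; 6 h 0 min
Wed: in 06:10→06:15, out 11:02→11:00; 4 h 45 min − 15 min = 4 h 30 min
Total credited: 10 h 30 min.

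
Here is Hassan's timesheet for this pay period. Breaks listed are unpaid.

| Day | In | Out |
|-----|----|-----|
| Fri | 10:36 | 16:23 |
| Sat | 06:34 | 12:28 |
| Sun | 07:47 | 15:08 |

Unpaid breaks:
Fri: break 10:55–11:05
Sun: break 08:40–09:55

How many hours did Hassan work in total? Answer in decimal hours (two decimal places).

Fri: 10:36–16:23 = 5 h 47 min; less 10 min break → 5 h 37 min
Sat: 06:34–12:28 = 5 h 54 min
Sun: 07:47–15:08 = 7 h 21 min; less 75 min break → 6 h 6 min
Total: 5 h 37 min + 5 h 54 min + 6 h 6 min = 17 h 37 min.

17.62 hours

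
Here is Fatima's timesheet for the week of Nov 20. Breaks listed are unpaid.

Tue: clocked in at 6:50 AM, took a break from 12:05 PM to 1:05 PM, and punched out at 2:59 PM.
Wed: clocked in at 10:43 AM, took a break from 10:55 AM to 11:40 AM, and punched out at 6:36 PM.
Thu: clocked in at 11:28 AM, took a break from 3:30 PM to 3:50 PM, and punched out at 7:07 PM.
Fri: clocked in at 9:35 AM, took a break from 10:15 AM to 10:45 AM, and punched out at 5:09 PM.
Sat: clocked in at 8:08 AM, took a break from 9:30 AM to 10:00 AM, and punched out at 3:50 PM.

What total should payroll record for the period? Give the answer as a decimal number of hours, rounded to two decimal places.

35.87 hours

Tue: 6:50 AM–2:59 PM = 8 h 9 min; less 60 min break → 7 h 9 min
Wed: 10:43 AM–6:36 PM = 7 h 53 min; less 45 min break → 7 h 8 min
Thu: 11:28 AM–7:07 PM = 7 h 39 min; less 20 min break → 7 h 19 min
Fri: 9:35 AM–5:09 PM = 7 h 34 min; less 30 min break → 7 h 4 min
Sat: 8:08 AM–3:50 PM = 7 h 42 min; less 30 min break → 7 h 12 min
Total: 7 h 9 min + 7 h 8 min + 7 h 19 min + 7 h 4 min + 7 h 12 min = 35 h 52 min.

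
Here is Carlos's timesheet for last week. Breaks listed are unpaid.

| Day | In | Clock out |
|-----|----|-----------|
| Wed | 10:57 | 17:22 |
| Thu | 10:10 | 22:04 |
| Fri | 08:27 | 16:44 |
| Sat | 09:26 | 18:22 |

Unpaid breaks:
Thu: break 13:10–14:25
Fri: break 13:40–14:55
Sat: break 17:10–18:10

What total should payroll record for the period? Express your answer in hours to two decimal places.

Wed: 10:57–17:22 = 6 h 25 min
Thu: 10:10–22:04 = 11 h 54 min; less 75 min break → 10 h 39 min
Fri: 08:27–16:44 = 8 h 17 min; less 75 min break → 7 h 2 min
Sat: 09:26–18:22 = 8 h 56 min; less 60 min break → 7 h 56 min
Total: 6 h 25 min + 10 h 39 min + 7 h 2 min + 7 h 56 min = 32 h 2 min.

32.03 hours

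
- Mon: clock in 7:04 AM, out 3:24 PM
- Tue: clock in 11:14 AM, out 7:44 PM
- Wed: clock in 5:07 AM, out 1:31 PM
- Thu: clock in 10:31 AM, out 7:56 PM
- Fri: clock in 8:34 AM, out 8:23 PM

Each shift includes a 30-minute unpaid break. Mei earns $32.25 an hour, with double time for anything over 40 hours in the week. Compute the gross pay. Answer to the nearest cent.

Mon: 7:04 AM–3:24 PM = 8 h 20 min; less 30 min break → 7 h 50 min
Tue: 11:14 AM–7:44 PM = 8 h 30 min; less 30 min break → 8 h 0 min
Wed: 5:07 AM–1:31 PM = 8 h 24 min; less 30 min break → 7 h 54 min
Thu: 10:31 AM–7:56 PM = 9 h 25 min; less 30 min break → 8 h 55 min
Fri: 8:34 AM–8:23 PM = 11 h 49 min; less 30 min break → 11 h 19 min
Total worked: 43 h 58 min = 2638 min.
Regular 40 h 0 min = 2400 min at $32.25/h; overtime 3 h 58 min = 238 min at $64.50/h.
Pay = (2400 × $32.25 + 238 × $64.50) ÷ 60 = $1545.85.

$1545.85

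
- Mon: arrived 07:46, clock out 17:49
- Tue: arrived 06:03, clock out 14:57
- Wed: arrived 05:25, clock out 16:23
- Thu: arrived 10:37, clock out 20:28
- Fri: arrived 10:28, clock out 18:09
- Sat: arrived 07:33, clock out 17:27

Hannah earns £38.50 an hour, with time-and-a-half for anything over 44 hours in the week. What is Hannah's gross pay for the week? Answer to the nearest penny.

Mon: 07:46–17:49 = 10 h 3 min
Tue: 06:03–14:57 = 8 h 54 min
Wed: 05:25–16:23 = 10 h 58 min
Thu: 10:37–20:28 = 9 h 51 min
Fri: 10:28–18:09 = 7 h 41 min
Sat: 07:33–17:27 = 9 h 54 min
Total worked: 57 h 21 min = 3441 min.
Regular 44 h 0 min = 2640 min at £38.50/h; overtime 13 h 21 min = 801 min at £57.75/h.
Pay = (2640 × £38.50 + 801 × £57.75) ÷ 60 = £2464.96.

£2464.96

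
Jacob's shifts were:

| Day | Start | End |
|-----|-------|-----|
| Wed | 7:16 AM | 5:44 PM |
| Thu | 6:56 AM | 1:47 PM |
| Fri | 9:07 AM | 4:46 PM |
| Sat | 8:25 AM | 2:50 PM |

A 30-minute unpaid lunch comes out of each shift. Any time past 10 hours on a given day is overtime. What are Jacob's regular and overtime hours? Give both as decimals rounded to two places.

Regular 29.38 hours, overtime 0.00 hours

Wed: 7:16 AM–5:44 PM = 10 h 28 min; less 30 min break → 9 h 58 min
Thu: 6:56 AM–1:47 PM = 6 h 51 min; less 30 min break → 6 h 21 min
Fri: 9:07 AM–4:46 PM = 7 h 39 min; less 30 min break → 7 h 9 min
Sat: 8:25 AM–2:50 PM = 6 h 25 min; less 30 min break → 5 h 55 min
Wed reg 9 h 58 min / OT 0 h 0 min; Thu reg 6 h 21 min / OT 0 h 0 min; Fri reg 7 h 9 min / OT 0 h 0 min; Sat reg 5 h 55 min / OT 0 h 0 min.
Totals: regular 29 h 23 min, overtime 0 h 0 min.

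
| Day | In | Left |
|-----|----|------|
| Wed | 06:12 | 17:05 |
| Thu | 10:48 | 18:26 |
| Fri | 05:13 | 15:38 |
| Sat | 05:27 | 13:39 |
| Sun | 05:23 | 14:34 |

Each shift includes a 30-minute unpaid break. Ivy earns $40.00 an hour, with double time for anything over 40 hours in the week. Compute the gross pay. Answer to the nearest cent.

Wed: 06:12–17:05 = 10 h 53 min; less 30 min break → 10 h 23 min
Thu: 10:48–18:26 = 7 h 38 min; less 30 min break → 7 h 8 min
Fri: 05:13–15:38 = 10 h 25 min; less 30 min break → 9 h 55 min
Sat: 05:27–13:39 = 8 h 12 min; less 30 min break → 7 h 42 min
Sun: 05:23–14:34 = 9 h 11 min; less 30 min break → 8 h 41 min
Total worked: 43 h 49 min = 2629 min.
Regular 40 h 0 min = 2400 min at $40.00/h; overtime 3 h 49 min = 229 min at $80.00/h.
Pay = (2400 × $40.00 + 229 × $80.00) ÷ 60 = $1905.33.

$1905.33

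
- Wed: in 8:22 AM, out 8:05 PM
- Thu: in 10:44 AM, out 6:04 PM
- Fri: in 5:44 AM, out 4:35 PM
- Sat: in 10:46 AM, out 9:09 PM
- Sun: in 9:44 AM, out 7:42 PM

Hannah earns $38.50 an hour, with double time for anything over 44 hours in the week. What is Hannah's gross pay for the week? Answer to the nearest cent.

$2175.25

Wed: 8:22 AM–8:05 PM = 11 h 43 min
Thu: 10:44 AM–6:04 PM = 7 h 20 min
Fri: 5:44 AM–4:35 PM = 10 h 51 min
Sat: 10:46 AM–9:09 PM = 10 h 23 min
Sun: 9:44 AM–7:42 PM = 9 h 58 min
Total worked: 50 h 15 min = 3015 min.
Regular 44 h 0 min = 2640 min at $38.50/h; overtime 6 h 15 min = 375 min at $77.00/h.
Pay = (2640 × $38.50 + 375 × $77.00) ÷ 60 = $2175.25.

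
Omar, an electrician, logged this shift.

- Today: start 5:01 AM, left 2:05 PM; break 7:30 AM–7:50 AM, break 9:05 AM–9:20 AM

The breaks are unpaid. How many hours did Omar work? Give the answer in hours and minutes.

8 h 29 min

Today: 5:01 AM–2:05 PM = 9 h 4 min; less 35 min break → 8 h 29 min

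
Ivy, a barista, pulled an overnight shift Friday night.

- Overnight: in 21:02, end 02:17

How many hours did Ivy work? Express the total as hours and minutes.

Overnight: 21:02 → midnight = 2 h 58 min; midnight → 02:17 = 2 h 17 min; span 5 h 15 min

5 h 15 min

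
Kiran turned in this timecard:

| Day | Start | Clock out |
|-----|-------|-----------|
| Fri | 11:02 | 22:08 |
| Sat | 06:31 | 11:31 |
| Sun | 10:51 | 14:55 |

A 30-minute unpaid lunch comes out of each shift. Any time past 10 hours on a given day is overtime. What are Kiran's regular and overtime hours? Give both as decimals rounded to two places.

Fri: 11:02–22:08 = 11 h 6 min; less 30 min break → 10 h 36 min
Sat: 06:31–11:31 = 5 h 0 min; less 30 min break → 4 h 30 min
Sun: 10:51–14:55 = 4 h 4 min; less 30 min break → 3 h 34 min
Fri reg 10 h 0 min / OT 0 h 36 min; Sat reg 4 h 30 min / OT 0 h 0 min; Sun reg 3 h 34 min / OT 0 h 0 min.
Totals: regular 18 h 4 min, overtime 0 h 36 min.

Regular 18.07 hours, overtime 0.60 hours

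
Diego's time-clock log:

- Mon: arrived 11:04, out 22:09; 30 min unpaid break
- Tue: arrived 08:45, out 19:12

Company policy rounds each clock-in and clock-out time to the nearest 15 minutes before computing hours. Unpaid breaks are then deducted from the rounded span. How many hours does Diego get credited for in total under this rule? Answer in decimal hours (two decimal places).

Mon: in 11:04→11:00, out 22:09→22:15; 11 h 15 min − 30 min = 10 h 45 min
Tue: in 08:45→08:45, out 19:12→19:15; 10 h 30 min
Total credited: 21 h 15 min.

21.25 hours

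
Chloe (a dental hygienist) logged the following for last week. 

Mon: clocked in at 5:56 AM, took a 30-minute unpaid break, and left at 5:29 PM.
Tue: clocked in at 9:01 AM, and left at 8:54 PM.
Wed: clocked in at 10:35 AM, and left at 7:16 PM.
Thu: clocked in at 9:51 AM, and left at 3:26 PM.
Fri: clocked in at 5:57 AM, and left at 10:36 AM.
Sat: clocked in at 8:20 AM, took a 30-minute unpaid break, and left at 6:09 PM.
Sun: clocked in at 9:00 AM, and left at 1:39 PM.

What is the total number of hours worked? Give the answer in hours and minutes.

Mon: 5:56 AM–5:29 PM = 11 h 33 min; less 30 min break → 11 h 3 min
Tue: 9:01 AM–8:54 PM = 11 h 53 min
Wed: 10:35 AM–7:16 PM = 8 h 41 min
Thu: 9:51 AM–3:26 PM = 5 h 35 min
Fri: 5:57 AM–10:36 AM = 4 h 39 min
Sat: 8:20 AM–6:09 PM = 9 h 49 min; less 30 min break → 9 h 19 min
Sun: 9:00 AM–1:39 PM = 4 h 39 min
Total: 11 h 3 min + 11 h 53 min + 8 h 41 min + 5 h 35 min + 4 h 39 min + 9 h 19 min + 4 h 39 min = 55 h 49 min.

55 h 49 min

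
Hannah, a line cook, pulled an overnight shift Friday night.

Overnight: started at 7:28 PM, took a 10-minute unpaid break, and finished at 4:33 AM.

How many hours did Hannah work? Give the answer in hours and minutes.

Overnight: 7:28 PM → midnight = 4 h 32 min; midnight → 4:33 AM = 4 h 33 min; span 9 h 5 min; less 10 min break → 8 h 55 min

8 h 55 min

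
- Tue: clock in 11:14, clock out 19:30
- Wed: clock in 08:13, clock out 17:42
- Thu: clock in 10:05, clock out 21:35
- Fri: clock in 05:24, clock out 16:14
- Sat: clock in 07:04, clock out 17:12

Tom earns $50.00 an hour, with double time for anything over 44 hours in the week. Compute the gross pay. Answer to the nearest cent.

$2821.67

Tue: 11:14–19:30 = 8 h 16 min
Wed: 08:13–17:42 = 9 h 29 min
Thu: 10:05–21:35 = 11 h 30 min
Fri: 05:24–16:14 = 10 h 50 min
Sat: 07:04–17:12 = 10 h 8 min
Total worked: 50 h 13 min = 3013 min.
Regular 44 h 0 min = 2640 min at $50.00/h; overtime 6 h 13 min = 373 min at $100.00/h.
Pay = (2640 × $50.00 + 373 × $100.00) ÷ 60 = $2821.67.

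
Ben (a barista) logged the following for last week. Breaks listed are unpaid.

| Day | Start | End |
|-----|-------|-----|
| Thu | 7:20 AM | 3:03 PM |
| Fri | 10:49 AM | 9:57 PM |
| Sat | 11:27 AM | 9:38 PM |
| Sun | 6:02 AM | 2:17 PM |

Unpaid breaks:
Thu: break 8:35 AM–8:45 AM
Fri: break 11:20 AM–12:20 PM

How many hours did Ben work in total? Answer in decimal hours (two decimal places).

Thu: 7:20 AM–3:03 PM = 7 h 43 min; less 10 min break → 7 h 33 min
Fri: 10:49 AM–9:57 PM = 11 h 8 min; less 60 min break → 10 h 8 min
Sat: 11:27 AM–9:38 PM = 10 h 11 min
Sun: 6:02 AM–2:17 PM = 8 h 15 min
Total: 7 h 33 min + 10 h 8 min + 10 h 11 min + 8 h 15 min = 36 h 7 min.

36.12 hours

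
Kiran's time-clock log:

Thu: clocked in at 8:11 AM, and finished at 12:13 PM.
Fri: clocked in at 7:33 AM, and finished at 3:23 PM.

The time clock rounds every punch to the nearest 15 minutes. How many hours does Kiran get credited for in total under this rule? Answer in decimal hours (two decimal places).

12.00 hours

Thu: in 8:11 AM→8:15 AM, out 12:13 PM→12:15 PM; 4 h 0 min
Fri: in 7:33 AM→7:30 AM, out 3:23 PM→3:30 PM; 8 h 0 min
Total credited: 12 h 0 min.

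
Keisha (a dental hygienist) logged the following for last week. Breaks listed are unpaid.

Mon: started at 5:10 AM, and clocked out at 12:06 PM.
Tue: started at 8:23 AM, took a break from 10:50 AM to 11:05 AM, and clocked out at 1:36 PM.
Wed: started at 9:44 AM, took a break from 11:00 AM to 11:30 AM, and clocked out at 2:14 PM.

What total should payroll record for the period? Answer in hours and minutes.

15 h 54 min

Mon: 5:10 AM–12:06 PM = 6 h 56 min
Tue: 8:23 AM–1:36 PM = 5 h 13 min; less 15 min break → 4 h 58 min
Wed: 9:44 AM–2:14 PM = 4 h 30 min; less 30 min break → 4 h 0 min
Total: 6 h 56 min + 4 h 58 min + 4 h 0 min = 15 h 54 min.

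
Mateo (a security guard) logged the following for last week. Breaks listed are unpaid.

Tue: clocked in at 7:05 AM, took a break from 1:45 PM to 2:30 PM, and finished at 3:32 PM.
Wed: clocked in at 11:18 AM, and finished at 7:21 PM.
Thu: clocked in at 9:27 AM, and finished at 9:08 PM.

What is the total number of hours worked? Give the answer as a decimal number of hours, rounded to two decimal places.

Tue: 7:05 AM–3:32 PM = 8 h 27 min; less 45 min break → 7 h 42 min
Wed: 11:18 AM–7:21 PM = 8 h 3 min
Thu: 9:27 AM–9:08 PM = 11 h 41 min
Total: 7 h 42 min + 8 h 3 min + 11 h 41 min = 27 h 26 min.

27.43 hours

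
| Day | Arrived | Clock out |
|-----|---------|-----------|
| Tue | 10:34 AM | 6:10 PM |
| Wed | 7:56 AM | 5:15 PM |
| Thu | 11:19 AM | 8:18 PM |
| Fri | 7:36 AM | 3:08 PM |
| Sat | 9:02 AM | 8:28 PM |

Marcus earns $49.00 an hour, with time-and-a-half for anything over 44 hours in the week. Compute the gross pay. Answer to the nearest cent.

$2219.70

Tue: 10:34 AM–6:10 PM = 7 h 36 min
Wed: 7:56 AM–5:15 PM = 9 h 19 min
Thu: 11:19 AM–8:18 PM = 8 h 59 min
Fri: 7:36 AM–3:08 PM = 7 h 32 min
Sat: 9:02 AM–8:28 PM = 11 h 26 min
Total worked: 44 h 52 min = 2692 min.
Regular 44 h 0 min = 2640 min at $49.00/h; overtime 0 h 52 min = 52 min at $73.50/h.
Pay = (2640 × $49.00 + 52 × $73.50) ÷ 60 = $2219.70.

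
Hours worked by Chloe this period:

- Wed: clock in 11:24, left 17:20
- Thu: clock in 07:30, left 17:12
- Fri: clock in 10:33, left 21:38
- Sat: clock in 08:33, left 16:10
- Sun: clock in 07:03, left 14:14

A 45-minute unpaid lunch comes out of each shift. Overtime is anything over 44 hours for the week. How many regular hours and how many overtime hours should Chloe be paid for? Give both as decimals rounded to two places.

Wed: 11:24–17:20 = 5 h 56 min; less 45 min break → 5 h 11 min
Thu: 07:30–17:12 = 9 h 42 min; less 45 min break → 8 h 57 min
Fri: 10:33–21:38 = 11 h 5 min; less 45 min break → 10 h 20 min
Sat: 08:33–16:10 = 7 h 37 min; less 45 min break → 6 h 52 min
Sun: 07:03–14:14 = 7 h 11 min; less 45 min break → 6 h 26 min
Total worked: 37 h 46 min = 37.77 h.
Threshold 44 h → overtime 0 h 0 min, regular 37 h 46 min.

Regular 37.77 hours, overtime 0.00 hours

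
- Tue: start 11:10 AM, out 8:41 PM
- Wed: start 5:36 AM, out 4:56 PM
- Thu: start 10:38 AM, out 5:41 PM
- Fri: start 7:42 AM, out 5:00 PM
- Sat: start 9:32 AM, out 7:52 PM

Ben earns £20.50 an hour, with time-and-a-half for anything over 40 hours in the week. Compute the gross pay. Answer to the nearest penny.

£1051.65

Tue: 11:10 AM–8:41 PM = 9 h 31 min
Wed: 5:36 AM–4:56 PM = 11 h 20 min
Thu: 10:38 AM–5:41 PM = 7 h 3 min
Fri: 7:42 AM–5:00 PM = 9 h 18 min
Sat: 9:32 AM–7:52 PM = 10 h 20 min
Total worked: 47 h 32 min = 2852 min.
Regular 40 h 0 min = 2400 min at £20.50/h; overtime 7 h 32 min = 452 min at £30.75/h.
Pay = (2400 × £20.50 + 452 × £30.75) ÷ 60 = £1051.65.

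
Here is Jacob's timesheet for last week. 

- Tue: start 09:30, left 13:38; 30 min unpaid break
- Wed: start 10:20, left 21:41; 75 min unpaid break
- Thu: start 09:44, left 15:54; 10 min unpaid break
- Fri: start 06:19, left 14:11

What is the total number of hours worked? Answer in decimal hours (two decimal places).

Tue: 09:30–13:38 = 4 h 8 min; less 30 min break → 3 h 38 min
Wed: 10:20–21:41 = 11 h 21 min; less 75 min break → 10 h 6 min
Thu: 09:44–15:54 = 6 h 10 min; less 10 min break → 6 h 0 min
Fri: 06:19–14:11 = 7 h 52 min
Total: 3 h 38 min + 10 h 6 min + 6 h 0 min + 7 h 52 min = 27 h 36 min.

27.60 hours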